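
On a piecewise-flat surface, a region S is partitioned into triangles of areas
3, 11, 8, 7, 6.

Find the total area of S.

3 + 11 + 8 + 7 + 6 = 35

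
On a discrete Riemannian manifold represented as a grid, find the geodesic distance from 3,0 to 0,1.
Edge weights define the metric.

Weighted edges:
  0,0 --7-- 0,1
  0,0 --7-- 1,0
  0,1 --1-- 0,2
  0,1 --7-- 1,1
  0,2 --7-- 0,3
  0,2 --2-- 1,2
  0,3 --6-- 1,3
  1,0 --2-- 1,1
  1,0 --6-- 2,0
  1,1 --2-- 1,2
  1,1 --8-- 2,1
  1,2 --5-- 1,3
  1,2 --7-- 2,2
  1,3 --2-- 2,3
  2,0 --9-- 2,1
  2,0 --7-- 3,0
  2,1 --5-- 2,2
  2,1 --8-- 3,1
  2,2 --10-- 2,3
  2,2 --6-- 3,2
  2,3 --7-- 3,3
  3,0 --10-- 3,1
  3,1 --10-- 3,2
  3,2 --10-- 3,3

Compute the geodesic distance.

Shortest path: 3,0 → 2,0 → 1,0 → 1,1 → 1,2 → 0,2 → 0,1, total weight = 20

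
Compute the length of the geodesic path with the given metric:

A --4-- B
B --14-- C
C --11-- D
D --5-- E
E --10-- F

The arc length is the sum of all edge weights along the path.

Arc length = 4 + 14 + 11 + 5 + 10 = 44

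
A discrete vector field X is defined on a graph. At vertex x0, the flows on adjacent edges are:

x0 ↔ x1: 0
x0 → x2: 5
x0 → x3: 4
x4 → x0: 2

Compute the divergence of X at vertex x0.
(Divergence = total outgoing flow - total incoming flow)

Divergence = sum of outgoing flows = 0 + 5 + 4 + (-2) = 7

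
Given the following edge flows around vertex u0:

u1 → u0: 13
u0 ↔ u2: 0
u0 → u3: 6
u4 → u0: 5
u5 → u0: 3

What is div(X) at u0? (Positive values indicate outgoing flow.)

Divergence = sum of outgoing flows = (-13) + 0 + 6 + (-5) + (-3) = -15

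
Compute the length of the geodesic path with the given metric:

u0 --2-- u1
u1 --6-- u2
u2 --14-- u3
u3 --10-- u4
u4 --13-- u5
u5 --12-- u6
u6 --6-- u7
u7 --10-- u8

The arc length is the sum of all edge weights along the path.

Arc length = 2 + 6 + 14 + 10 + 13 + 12 + 6 + 10 = 73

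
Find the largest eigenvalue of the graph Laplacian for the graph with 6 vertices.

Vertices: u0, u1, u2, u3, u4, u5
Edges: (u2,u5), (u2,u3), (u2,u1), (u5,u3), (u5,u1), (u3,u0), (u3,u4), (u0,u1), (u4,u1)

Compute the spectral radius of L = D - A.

Degrees: deg(u0) = 2, deg(u1) = 4, deg(u2) = 3, deg(u3) = 4, deg(u4) = 2, deg(u5) = 3.
L = D − A with rows/columns ordered (u0, u1, u2, u3, u4, u5):
  [ 2, -1,  0, -1,  0,  0]
  [-1,  4, -1,  0, -1, -1]
  [ 0, -1,  3, -1,  0, -1]
  [-1,  0, -1,  4, -1, -1]
  [ 0, -1,  0, -1,  2,  0]
  [ 0, -1, -1, -1,  0,  3]
Characteristic polynomial: det(λI − L) = λ(λ − 2)²(λ − 4)²(λ − 6).
Roots: λ = 0; (λ − 2) = 0 ⇒ λ = 2 (multiplicity 2); (λ − 4) = 0 ⇒ λ = 4 (multiplicity 2); (λ − 6) = 0 ⇒ λ = 6.
(Check: the roots sum (with multiplicity) to 18, matching trace L = Σdeg = 2·9 = 18.)
Laplacian eigenvalues: [0.0, 2.0, 2.0, 4.0, 4.0, 6.0]. Largest eigenvalue (spectral radius) = 6.0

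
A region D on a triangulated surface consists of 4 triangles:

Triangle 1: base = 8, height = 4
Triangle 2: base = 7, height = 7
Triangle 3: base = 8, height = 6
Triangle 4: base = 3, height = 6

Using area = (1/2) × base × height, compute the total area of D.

(1/2)×8×4 + (1/2)×7×7 + (1/2)×8×6 + (1/2)×3×6 = 73.5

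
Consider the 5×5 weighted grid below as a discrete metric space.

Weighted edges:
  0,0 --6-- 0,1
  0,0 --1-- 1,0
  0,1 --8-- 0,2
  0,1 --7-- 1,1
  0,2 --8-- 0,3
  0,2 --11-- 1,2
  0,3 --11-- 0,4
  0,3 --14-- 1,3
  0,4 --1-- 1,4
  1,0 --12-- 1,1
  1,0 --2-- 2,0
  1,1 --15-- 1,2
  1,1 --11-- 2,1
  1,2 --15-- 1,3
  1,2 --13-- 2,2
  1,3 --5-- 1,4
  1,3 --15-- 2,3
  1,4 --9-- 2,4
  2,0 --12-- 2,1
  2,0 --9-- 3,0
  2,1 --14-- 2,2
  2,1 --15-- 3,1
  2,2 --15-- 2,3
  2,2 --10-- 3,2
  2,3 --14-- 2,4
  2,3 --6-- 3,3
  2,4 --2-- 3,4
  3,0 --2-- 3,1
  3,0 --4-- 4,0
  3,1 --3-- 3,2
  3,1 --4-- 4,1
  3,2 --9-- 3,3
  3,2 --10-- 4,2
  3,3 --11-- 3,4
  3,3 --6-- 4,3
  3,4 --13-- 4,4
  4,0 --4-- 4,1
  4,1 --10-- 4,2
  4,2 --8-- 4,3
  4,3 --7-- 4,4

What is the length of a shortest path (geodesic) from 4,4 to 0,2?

Shortest path: 4,4 → 3,4 → 2,4 → 1,4 → 0,4 → 0,3 → 0,2, total weight = 44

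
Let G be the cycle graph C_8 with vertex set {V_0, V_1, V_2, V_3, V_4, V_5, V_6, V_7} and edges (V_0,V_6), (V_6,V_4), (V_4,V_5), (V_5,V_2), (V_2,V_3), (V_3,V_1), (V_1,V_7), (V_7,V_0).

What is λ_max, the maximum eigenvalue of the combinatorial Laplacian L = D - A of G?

The cycle graph C_n has Laplacian eigenvalues λ_k = 2 − 2cos(2πk/n), k = 0, 1, …, n−1. Here n = 8:
k=0: 2 − 2cos(0) = 0.0; k=1: 2 − 2cos(π/4) = 0.5858; k=2: 2 − 2cos(π/2) = 2.0; k=3: 2 − 2cos(3π/4) = 3.4142; k=4: 2 − 2cos(π) = 4.0; k=5: 2 − 2cos(5π/4) = 3.4142; k=6: 2 − 2cos(3π/2) = 2.0; k=7: 2 − 2cos(7π/4) = 0.5858.
Laplacian eigenvalues: [0.0, 0.5858, 0.5858, 2.0, 2.0, 3.4142, 3.4142, 4.0]. Largest eigenvalue (spectral radius) = 4.0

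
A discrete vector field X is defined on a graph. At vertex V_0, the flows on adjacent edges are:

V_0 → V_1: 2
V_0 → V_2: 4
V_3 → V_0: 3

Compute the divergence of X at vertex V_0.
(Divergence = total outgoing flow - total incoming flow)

Divergence = sum of outgoing flows = 2 + 4 + (-3) = 3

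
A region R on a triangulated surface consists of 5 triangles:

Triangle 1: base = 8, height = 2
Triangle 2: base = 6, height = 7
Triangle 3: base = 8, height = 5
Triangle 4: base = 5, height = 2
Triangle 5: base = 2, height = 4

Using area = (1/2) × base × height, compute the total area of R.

(1/2)×8×2 + (1/2)×6×7 + (1/2)×8×5 + (1/2)×5×2 + (1/2)×2×4 = 58.0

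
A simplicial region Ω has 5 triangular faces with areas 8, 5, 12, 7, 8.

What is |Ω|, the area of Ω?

8 + 5 + 12 + 7 + 8 = 40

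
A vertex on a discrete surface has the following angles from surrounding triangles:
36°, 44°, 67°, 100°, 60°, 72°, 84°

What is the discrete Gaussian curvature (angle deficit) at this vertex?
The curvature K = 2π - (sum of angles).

Sum of angles = 463°. K = 360° - 463° = -103° = -103π/180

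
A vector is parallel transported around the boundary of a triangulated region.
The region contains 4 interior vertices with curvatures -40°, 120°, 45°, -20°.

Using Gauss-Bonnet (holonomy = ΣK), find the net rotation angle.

Holonomy = total enclosed curvature = (-40°) + 120° + 45° + (-20°) = 105°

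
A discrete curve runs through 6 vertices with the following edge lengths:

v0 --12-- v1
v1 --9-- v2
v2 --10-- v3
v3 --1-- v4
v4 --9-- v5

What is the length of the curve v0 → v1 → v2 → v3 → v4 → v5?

Arc length = 12 + 9 + 10 + 1 + 9 = 41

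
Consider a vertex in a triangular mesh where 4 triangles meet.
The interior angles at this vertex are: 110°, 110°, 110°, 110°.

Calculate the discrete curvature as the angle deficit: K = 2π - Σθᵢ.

Sum of angles = 440°. K = 360° - 440° = -80° = -4π/9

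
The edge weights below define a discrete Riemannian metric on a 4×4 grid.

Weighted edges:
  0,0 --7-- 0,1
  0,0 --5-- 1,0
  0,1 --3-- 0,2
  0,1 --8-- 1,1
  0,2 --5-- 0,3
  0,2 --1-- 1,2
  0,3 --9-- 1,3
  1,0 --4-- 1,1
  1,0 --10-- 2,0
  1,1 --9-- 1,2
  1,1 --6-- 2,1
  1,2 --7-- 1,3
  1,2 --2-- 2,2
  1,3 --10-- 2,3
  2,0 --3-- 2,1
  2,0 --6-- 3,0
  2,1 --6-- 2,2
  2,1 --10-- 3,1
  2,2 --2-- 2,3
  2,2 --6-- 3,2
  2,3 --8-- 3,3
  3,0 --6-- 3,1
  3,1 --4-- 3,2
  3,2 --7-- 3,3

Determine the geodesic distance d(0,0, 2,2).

Shortest path: 0,0 → 0,1 → 0,2 → 1,2 → 2,2, total weight = 13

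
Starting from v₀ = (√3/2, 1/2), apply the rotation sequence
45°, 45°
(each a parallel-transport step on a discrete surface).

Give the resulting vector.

Total rotation: 45° + 45° = 90°. Final vector: (-0.5000, 0.8660)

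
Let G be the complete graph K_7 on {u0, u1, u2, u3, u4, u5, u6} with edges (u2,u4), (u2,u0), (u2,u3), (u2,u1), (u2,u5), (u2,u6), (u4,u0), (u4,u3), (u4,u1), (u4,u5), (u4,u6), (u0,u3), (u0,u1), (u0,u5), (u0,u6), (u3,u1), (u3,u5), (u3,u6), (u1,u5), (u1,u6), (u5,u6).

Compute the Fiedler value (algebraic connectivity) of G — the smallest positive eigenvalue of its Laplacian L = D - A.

For the complete graph K_n, L = nI − J (J = all-ones matrix). J has eigenvalues n (once, eigenvector 𝟙) and 0 (multiplicity n−1), so L has eigenvalues 0 (once) and n (multiplicity n−1). Here n = 7: eigenvalue 0 once and 7 with multiplicity 6.
Laplacian eigenvalues: [0.0, 7.0, 7.0, 7.0, 7.0, 7.0, 7.0]. Algebraic connectivity (smallest non-zero eigenvalue) = 7.0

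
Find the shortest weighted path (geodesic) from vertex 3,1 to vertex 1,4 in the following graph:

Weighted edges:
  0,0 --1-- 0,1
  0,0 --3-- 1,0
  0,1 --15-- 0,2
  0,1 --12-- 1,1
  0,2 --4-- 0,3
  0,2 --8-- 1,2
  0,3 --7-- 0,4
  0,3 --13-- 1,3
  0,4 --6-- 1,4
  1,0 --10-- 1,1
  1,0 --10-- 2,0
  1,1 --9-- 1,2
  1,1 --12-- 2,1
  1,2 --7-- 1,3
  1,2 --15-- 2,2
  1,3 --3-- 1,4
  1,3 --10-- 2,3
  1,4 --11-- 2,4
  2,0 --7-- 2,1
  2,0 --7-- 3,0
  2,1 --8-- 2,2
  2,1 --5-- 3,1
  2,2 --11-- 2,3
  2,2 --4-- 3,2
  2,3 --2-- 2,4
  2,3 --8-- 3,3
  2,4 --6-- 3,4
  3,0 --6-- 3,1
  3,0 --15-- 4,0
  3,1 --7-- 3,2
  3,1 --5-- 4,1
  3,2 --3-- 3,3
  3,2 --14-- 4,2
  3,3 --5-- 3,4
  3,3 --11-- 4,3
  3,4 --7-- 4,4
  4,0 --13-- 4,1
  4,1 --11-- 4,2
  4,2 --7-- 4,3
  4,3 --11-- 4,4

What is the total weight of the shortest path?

Shortest path: 3,1 → 3,2 → 3,3 → 2,3 → 2,4 → 1,4, total weight = 31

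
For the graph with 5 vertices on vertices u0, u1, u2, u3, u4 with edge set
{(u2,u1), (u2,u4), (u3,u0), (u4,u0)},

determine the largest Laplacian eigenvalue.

Degrees: deg(u0) = 2, deg(u1) = 1, deg(u2) = 2, deg(u3) = 1, deg(u4) = 2.
L = D − A with rows/columns ordered (u0, u1, u2, u3, u4):
  [ 2,  0,  0, -1, -1]
  [ 0,  1, -1,  0,  0]
  [ 0, -1,  2,  0, -1]
  [-1,  0,  0,  1,  0]
  [-1,  0, -1,  0,  2]
Characteristic polynomial: det(λI − L) = λ(λ² − 3λ + 1)(λ² − 5λ + 5).
Roots: λ = 0; (λ² − 3λ + 1) = 0 ⇒ λ = (3 ± √5)/2 ≈ 0.382, 2.618; (λ² − 5λ + 5) = 0 ⇒ λ = (5 ± √5)/2 ≈ 1.382, 3.618.
(Check: the roots sum (with multiplicity) to 8, matching trace L = Σdeg = 2·4 = 8.)
Laplacian eigenvalues: [0.0, 0.382, 1.382, 2.618, 3.618]. Largest eigenvalue (spectral radius) = 3.618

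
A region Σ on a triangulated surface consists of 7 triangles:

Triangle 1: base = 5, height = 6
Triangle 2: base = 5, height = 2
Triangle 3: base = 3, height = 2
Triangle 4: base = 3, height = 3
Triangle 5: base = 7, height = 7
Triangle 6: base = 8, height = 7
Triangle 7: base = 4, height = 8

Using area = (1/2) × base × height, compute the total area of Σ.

(1/2)×5×6 + (1/2)×5×2 + (1/2)×3×2 + (1/2)×3×3 + (1/2)×7×7 + (1/2)×8×7 + (1/2)×4×8 = 96.0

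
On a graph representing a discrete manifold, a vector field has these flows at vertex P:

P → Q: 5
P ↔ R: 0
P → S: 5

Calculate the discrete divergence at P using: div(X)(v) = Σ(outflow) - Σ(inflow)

Divergence = sum of outgoing flows = 5 + 0 + 5 = 10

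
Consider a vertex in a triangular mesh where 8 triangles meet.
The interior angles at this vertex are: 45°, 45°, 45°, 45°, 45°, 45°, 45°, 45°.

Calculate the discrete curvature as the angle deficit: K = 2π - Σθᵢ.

Sum of angles = 360°. K = 360° - 360° = 0°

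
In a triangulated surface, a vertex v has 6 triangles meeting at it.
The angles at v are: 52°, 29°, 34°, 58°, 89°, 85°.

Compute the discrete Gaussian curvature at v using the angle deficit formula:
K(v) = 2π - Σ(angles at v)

Sum of angles = 347°. K = 360° - 347° = 13° = 13π/180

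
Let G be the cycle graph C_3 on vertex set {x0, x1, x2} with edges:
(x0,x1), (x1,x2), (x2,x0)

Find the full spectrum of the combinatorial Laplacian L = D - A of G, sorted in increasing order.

The cycle graph C_n has Laplacian eigenvalues λ_k = 2 − 2cos(2πk/n), k = 0, 1, …, n−1. Here n = 3:
k=0: 2 − 2cos(0) = 0.0; k=1: 2 − 2cos(2π/3) = 3.0; k=2: 2 − 2cos(4π/3) = 3.0.
Laplacian eigenvalues (increasing order): [0.0, 3.0, 3.0]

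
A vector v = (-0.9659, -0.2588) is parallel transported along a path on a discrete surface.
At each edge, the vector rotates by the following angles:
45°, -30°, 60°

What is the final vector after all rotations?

Total rotation: 45° + (-30°) + 60° = 75°. Final vector: (0, -1)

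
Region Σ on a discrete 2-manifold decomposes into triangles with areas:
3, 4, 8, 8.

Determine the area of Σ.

3 + 4 + 8 + 8 = 23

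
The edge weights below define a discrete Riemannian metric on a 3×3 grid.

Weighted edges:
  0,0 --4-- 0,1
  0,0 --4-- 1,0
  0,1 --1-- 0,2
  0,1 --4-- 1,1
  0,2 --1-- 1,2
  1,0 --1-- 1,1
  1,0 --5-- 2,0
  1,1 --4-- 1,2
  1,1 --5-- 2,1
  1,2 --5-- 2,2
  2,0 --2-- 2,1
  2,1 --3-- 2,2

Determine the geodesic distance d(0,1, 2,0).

Shortest path: 0,1 → 1,1 → 1,0 → 2,0, total weight = 10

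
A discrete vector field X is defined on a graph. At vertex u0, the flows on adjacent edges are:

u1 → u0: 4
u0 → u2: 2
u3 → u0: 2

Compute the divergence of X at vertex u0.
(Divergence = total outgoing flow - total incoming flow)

Divergence = sum of outgoing flows = (-4) + 2 + (-2) = -4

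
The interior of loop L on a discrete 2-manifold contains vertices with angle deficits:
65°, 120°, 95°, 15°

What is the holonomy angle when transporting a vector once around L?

Holonomy = total enclosed curvature = 65° + 120° + 95° + 15° = 295°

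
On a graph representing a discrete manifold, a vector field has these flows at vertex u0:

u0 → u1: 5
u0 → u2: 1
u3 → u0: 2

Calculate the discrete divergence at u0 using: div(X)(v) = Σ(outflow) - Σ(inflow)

Divergence = sum of outgoing flows = 5 + 1 + (-2) = 4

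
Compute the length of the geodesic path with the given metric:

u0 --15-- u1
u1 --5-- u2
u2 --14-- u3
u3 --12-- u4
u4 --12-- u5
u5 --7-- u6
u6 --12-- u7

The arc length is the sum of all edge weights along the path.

Arc length = 15 + 5 + 14 + 12 + 12 + 7 + 12 = 77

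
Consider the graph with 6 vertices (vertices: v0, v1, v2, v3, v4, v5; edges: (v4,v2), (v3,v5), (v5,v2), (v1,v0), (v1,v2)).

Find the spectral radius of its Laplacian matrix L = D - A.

Degrees: deg(v0) = 1, deg(v1) = 2, deg(v2) = 3, deg(v3) = 1, deg(v4) = 1, deg(v5) = 2.
L = D − A with rows/columns ordered (v0, v1, v2, v3, v4, v5):
  [ 1, -1,  0,  0,  0,  0]
  [-1,  2, -1,  0,  0,  0]
  [ 0, -1,  3,  0, -1, -1]
  [ 0,  0,  0,  1,  0, -1]
  [ 0,  0, -1,  0,  1,  0]
  [ 0,  0, -1, -1,  0,  2]
Characteristic polynomial: det(λI − L) = λ(λ² − 3λ + 1)(λ² − 5λ + 3)(λ − 2).
Roots: λ = 0; (λ² − 3λ + 1) = 0 ⇒ λ = (3 ± √5)/2 ≈ 0.382, 2.618; (λ² − 5λ + 3) = 0 ⇒ λ = (5 ± √13)/2 ≈ 0.6972, 4.3028; (λ − 2) = 0 ⇒ λ = 2.
(Check: the roots sum (with multiplicity) to 10, matching trace L = Σdeg = 2·5 = 10.)
Laplacian eigenvalues: [0.0, 0.382, 0.6972, 2.0, 2.618, 4.3028]. Largest eigenvalue (spectral radius) = 4.3028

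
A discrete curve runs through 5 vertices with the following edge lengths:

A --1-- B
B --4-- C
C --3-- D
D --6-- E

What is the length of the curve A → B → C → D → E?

Arc length = 1 + 4 + 3 + 6 = 14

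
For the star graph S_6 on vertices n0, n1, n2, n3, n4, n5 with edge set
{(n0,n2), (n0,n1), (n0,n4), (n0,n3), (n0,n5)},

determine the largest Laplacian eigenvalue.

The star S_6 is the complete bipartite graph K_{1,5} (one hub of degree 5, 5 leaves of degree 1). The Laplacian spectrum of K_{p,q} is 0, p (multiplicity q−1), q (multiplicity p−1), p+q. With p = 1, q = 5: 0 once, 1 with multiplicity 4, and 6 once. (Check: trace L = sum of degrees = 10 = 4·1 + 6.)
Laplacian eigenvalues: [0.0, 1.0, 1.0, 1.0, 1.0, 6.0]. Largest eigenvalue (spectral radius) = 6.0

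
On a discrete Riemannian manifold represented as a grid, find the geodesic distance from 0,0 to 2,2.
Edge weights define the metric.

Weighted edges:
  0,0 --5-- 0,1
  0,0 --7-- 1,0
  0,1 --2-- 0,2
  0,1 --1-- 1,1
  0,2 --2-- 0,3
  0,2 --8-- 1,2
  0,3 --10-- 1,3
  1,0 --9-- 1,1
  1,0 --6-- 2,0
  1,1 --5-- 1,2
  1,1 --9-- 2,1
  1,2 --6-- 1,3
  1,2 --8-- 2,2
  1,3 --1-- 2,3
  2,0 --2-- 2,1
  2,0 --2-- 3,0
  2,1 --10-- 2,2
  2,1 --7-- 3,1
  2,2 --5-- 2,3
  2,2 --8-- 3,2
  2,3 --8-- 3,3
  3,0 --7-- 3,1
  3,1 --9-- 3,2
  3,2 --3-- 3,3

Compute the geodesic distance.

Shortest path: 0,0 → 0,1 → 1,1 → 1,2 → 2,2, total weight = 19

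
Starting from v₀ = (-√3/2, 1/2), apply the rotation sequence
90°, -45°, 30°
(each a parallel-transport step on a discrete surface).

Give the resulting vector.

Total rotation: 90° + (-45°) + 30° = 75°. Final vector: (-0.7071, -0.7071)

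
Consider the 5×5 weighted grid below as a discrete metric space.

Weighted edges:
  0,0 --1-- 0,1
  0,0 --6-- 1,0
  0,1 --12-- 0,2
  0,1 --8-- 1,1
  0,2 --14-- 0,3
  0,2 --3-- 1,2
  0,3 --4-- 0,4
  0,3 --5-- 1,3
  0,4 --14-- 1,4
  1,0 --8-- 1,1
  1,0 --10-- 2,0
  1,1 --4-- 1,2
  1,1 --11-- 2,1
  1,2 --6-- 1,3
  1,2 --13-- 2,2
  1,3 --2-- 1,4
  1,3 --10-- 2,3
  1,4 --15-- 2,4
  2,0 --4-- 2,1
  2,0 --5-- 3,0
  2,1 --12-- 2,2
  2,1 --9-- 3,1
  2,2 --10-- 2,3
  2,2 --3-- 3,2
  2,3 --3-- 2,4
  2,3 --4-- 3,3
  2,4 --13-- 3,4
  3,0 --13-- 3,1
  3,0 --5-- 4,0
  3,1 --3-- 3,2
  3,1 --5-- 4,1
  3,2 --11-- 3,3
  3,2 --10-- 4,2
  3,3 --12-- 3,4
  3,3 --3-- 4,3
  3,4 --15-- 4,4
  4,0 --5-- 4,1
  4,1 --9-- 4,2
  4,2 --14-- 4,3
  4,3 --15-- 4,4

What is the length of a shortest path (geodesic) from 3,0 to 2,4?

Shortest path: 3,0 → 3,1 → 3,2 → 2,2 → 2,3 → 2,4, total weight = 32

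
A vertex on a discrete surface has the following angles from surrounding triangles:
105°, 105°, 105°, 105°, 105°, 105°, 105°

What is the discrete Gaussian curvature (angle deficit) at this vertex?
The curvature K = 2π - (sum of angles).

Sum of angles = 735°. K = 360° - 735° = -375°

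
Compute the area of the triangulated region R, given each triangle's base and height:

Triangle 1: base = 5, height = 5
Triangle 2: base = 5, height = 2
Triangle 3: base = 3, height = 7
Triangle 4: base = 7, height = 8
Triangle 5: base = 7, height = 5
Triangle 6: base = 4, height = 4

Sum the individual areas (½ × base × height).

(1/2)×5×5 + (1/2)×5×2 + (1/2)×3×7 + (1/2)×7×8 + (1/2)×7×5 + (1/2)×4×4 = 81.5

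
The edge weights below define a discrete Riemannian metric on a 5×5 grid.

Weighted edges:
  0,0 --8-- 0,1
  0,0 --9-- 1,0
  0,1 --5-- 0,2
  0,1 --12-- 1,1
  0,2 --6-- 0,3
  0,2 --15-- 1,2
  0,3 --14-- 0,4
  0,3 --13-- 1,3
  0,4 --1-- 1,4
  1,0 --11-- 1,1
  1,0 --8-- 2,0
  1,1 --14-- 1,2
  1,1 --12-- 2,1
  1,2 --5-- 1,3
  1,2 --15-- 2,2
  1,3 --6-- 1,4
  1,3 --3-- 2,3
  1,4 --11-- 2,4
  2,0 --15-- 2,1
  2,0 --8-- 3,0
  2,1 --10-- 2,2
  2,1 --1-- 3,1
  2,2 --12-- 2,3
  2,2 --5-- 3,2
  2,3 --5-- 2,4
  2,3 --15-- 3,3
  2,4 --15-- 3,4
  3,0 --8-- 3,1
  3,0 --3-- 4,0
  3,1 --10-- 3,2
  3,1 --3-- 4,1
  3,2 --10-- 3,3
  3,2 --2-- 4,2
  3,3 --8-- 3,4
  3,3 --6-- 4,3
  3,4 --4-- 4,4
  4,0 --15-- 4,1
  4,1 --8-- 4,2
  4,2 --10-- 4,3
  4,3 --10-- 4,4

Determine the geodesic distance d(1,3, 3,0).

Shortest path: 1,3 → 2,3 → 2,2 → 2,1 → 3,1 → 3,0, total weight = 34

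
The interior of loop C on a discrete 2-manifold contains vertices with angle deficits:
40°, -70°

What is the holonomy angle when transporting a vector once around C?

Holonomy = total enclosed curvature = 40° + (-70°) = -30°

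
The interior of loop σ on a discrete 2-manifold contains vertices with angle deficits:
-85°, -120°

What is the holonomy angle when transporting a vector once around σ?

Holonomy = total enclosed curvature = (-85°) + (-120°) = -205°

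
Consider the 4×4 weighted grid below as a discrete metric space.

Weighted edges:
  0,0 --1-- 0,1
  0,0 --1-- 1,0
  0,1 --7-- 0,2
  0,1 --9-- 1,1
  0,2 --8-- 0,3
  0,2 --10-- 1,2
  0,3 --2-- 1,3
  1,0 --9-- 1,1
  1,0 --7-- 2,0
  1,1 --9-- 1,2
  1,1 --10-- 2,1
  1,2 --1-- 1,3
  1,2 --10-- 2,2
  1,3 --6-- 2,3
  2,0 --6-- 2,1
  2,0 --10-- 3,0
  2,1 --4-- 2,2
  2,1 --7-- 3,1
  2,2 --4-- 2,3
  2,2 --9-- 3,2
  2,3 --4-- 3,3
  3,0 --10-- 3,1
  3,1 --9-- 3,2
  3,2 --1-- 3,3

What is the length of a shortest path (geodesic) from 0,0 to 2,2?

Shortest path: 0,0 → 1,0 → 2,0 → 2,1 → 2,2, total weight = 18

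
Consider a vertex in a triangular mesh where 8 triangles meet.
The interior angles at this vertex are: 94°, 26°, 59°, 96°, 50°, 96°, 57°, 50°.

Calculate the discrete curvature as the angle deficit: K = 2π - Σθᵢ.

Sum of angles = 528°. K = 360° - 528° = -168° = -14π/15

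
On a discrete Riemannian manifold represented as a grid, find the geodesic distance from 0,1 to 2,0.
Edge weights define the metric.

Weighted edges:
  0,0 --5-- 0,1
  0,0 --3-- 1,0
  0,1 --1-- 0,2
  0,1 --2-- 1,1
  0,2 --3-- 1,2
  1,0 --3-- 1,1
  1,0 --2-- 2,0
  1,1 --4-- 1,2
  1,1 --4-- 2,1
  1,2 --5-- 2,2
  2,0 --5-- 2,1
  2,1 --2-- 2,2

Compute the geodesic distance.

Shortest path: 0,1 → 1,1 → 1,0 → 2,0, total weight = 7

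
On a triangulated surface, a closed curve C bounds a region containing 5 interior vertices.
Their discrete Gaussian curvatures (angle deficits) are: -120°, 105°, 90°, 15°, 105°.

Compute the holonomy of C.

Holonomy = total enclosed curvature = (-120°) + 105° + 90° + 15° + 105° = 195°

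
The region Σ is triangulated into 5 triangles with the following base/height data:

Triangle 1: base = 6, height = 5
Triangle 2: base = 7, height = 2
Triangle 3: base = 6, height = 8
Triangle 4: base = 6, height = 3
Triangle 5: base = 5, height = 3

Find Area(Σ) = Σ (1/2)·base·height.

(1/2)×6×5 + (1/2)×7×2 + (1/2)×6×8 + (1/2)×6×3 + (1/2)×5×3 = 62.5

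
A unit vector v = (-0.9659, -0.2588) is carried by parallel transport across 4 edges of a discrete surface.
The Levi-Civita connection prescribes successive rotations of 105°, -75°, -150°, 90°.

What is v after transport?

Total rotation: 105° + (-75°) + (-150°) + 90° = -30°. Final vector: (-0.9659, 0.2588)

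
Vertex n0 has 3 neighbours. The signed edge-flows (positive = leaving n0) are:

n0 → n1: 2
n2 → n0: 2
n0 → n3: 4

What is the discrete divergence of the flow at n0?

Divergence = sum of outgoing flows = 2 + (-2) + 4 = 4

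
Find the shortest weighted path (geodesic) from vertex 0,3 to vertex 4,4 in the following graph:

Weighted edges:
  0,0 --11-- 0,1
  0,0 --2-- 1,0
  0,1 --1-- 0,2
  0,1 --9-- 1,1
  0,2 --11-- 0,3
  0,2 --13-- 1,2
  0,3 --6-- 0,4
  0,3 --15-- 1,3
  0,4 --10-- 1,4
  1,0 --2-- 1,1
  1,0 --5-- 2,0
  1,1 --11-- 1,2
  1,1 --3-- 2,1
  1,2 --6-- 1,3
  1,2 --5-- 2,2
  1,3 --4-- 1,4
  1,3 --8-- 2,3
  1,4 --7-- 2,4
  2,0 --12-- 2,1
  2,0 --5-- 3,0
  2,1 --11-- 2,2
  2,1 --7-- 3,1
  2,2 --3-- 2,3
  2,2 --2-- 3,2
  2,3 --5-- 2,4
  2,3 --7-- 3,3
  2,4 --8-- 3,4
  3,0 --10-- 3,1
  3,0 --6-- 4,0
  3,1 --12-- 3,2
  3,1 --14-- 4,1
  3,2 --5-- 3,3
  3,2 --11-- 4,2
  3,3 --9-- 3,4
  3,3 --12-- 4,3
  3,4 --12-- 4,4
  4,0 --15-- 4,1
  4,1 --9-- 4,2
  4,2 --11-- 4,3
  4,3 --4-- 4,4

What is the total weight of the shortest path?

Shortest path: 0,3 → 0,4 → 1,4 → 2,4 → 3,4 → 4,4, total weight = 43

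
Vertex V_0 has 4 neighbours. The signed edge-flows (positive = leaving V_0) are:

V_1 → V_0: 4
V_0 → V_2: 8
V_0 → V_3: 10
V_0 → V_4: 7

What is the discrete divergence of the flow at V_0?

Divergence = sum of outgoing flows = (-4) + 8 + 10 + 7 = 21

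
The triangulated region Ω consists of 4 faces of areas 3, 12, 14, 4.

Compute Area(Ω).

3 + 12 + 14 + 4 = 33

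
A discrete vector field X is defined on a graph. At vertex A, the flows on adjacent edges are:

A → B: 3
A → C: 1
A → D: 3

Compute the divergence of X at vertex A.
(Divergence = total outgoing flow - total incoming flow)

Divergence = sum of outgoing flows = 3 + 1 + 3 = 7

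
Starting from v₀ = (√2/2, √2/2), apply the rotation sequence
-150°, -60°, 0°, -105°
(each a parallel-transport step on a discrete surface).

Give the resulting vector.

Total rotation: (-150°) + (-60°) + 0° + (-105°) = -315° ≡ 45° (mod 360°). Final vector: (0, 1)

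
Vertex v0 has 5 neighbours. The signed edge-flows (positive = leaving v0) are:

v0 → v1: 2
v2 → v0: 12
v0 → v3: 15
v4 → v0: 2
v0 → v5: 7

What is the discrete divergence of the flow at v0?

Divergence = sum of outgoing flows = 2 + (-12) + 15 + (-2) + 7 = 10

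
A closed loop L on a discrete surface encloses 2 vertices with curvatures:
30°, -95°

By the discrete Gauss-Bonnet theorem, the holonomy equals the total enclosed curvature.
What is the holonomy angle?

Holonomy = total enclosed curvature = 30° + (-95°) = -65°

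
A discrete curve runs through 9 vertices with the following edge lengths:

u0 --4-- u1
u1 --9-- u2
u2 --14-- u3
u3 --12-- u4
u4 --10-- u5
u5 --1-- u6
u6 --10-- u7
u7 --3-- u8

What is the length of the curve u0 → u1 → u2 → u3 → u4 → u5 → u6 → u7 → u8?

Arc length = 4 + 9 + 14 + 12 + 10 + 1 + 10 + 3 = 63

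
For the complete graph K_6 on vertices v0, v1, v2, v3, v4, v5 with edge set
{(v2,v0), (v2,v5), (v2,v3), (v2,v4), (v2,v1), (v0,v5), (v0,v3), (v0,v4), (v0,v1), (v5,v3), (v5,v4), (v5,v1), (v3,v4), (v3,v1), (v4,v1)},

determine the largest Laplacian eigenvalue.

For the complete graph K_n, L = nI − J (J = all-ones matrix). J has eigenvalues n (once, eigenvector 𝟙) and 0 (multiplicity n−1), so L has eigenvalues 0 (once) and n (multiplicity n−1). Here n = 6: eigenvalue 0 once and 6 with multiplicity 5.
Laplacian eigenvalues: [0.0, 6.0, 6.0, 6.0, 6.0, 6.0]. Largest eigenvalue (spectral radius) = 6.0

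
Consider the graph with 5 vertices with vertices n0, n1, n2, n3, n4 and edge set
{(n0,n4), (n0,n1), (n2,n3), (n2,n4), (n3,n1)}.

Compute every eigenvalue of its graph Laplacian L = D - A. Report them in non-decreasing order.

Degrees: deg(n0) = 2, deg(n1) = 2, deg(n2) = 2, deg(n3) = 2, deg(n4) = 2.
L = D − A with rows/columns ordered (n0, n1, n2, n3, n4):
  [ 2, -1,  0,  0, -1]
  [-1,  2,  0, -1,  0]
  [ 0,  0,  2, -1, -1]
  [ 0, -1, -1,  2,  0]
  [-1,  0, -1,  0,  2]
Characteristic polynomial: det(λI − L) = λ(λ² − 5λ + 5)².
Roots: λ = 0; (λ² − 5λ + 5) = 0 ⇒ λ = (5 ± √5)/2 ≈ 1.382, 3.618 (multiplicity 2).
(Check: the roots sum (with multiplicity) to 10, matching trace L = Σdeg = 2·5 = 10.)
Laplacian eigenvalues (increasing order): [0.0, 1.382, 1.382, 3.618, 3.618]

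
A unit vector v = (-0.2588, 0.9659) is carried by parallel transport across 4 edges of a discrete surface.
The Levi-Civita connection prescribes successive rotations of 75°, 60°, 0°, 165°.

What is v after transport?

Total rotation: 75° + 60° + 0° + 165° = 300° ≡ -60° (mod 360°). Final vector: (0.7071, 0.7071)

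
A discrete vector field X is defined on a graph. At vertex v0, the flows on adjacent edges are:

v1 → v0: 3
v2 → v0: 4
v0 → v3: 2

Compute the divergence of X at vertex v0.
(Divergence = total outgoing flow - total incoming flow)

Divergence = sum of outgoing flows = (-3) + (-4) + 2 = -5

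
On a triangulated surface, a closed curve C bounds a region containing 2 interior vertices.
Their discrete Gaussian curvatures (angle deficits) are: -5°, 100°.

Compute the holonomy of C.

Holonomy = total enclosed curvature = (-5°) + 100° = 95°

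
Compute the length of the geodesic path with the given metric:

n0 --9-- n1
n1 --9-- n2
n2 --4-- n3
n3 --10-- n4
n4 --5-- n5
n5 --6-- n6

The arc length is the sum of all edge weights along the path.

Arc length = 9 + 9 + 4 + 10 + 5 + 6 = 43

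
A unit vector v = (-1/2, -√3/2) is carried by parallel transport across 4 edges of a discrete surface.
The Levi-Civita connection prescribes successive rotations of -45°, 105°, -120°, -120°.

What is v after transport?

Total rotation: (-45°) + 105° + (-120°) + (-120°) = -180° ≡ 180° (mod 360°). Final vector: (0.5000, 0.8660)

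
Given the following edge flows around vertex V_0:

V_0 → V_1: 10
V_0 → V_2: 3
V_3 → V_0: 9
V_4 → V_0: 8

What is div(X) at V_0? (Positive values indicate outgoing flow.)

Divergence = sum of outgoing flows = 10 + 3 + (-9) + (-8) = -4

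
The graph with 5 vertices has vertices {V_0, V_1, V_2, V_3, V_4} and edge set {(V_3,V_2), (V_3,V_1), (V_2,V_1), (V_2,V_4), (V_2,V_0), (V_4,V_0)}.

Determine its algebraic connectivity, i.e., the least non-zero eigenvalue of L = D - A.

Degrees: deg(V_0) = 2, deg(V_1) = 2, deg(V_2) = 4, deg(V_3) = 2, deg(V_4) = 2.
L = D − A with rows/columns ordered (V_0, V_1, V_2, V_3, V_4):
  [ 2,  0, -1,  0, -1]
  [ 0,  2, -1, -1,  0]
  [-1, -1,  4, -1, -1]
  [ 0, -1, -1,  2,  0]
  [-1,  0, -1,  0,  2]
Characteristic polynomial: det(λI − L) = λ(λ − 1)(λ − 3)²(λ − 5).
Roots: λ = 0; (λ − 1) = 0 ⇒ λ = 1; (λ − 3) = 0 ⇒ λ = 3 (multiplicity 2); (λ − 5) = 0 ⇒ λ = 5.
(Check: the roots sum (with multiplicity) to 12, matching trace L = Σdeg = 2·6 = 12.)
Laplacian eigenvalues: [0.0, 1.0, 3.0, 3.0, 5.0]. Algebraic connectivity (smallest non-zero eigenvalue) = 1.0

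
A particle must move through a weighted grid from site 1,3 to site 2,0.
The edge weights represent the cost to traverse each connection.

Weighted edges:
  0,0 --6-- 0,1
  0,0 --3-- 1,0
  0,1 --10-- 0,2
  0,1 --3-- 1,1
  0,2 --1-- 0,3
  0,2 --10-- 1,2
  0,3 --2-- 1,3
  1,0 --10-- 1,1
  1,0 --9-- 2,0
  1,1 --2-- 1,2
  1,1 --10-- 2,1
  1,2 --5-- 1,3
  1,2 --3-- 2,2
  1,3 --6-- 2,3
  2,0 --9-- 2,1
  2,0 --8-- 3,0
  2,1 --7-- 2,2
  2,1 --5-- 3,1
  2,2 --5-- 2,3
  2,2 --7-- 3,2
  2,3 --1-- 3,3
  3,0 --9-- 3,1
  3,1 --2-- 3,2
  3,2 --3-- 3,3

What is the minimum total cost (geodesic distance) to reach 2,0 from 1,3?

Shortest path: 1,3 → 1,2 → 2,2 → 2,1 → 2,0, total weight = 24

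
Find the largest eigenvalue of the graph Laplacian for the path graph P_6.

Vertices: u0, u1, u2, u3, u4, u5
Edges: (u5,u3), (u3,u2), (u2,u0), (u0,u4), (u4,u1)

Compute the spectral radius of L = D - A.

The path graph P_n has Laplacian eigenvalues λ_k = 2 − 2cos(kπ/n), k = 0, 1, …, n−1. Here n = 6:
k=0: 2 − 2cos(0) = 0.0; k=1: 2 − 2cos(π/6) = 0.2679; k=2: 2 − 2cos(π/3) = 1.0; k=3: 2 − 2cos(π/2) = 2.0; k=4: 2 − 2cos(2π/3) = 3.0; k=5: 2 − 2cos(5π/6) = 3.7321.
Laplacian eigenvalues: [0.0, 0.2679, 1.0, 2.0, 3.0, 3.7321]. Largest eigenvalue (spectral radius) = 3.7321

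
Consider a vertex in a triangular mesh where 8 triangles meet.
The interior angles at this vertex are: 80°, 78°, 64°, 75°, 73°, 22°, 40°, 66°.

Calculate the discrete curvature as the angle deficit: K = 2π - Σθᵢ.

Sum of angles = 498°. K = 360° - 498° = -138° = -23π/30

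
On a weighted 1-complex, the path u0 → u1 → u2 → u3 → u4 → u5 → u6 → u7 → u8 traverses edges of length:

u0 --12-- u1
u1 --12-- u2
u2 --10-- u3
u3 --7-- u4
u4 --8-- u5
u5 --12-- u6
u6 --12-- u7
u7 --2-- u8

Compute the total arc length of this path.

Arc length = 12 + 12 + 10 + 7 + 8 + 12 + 12 + 2 = 75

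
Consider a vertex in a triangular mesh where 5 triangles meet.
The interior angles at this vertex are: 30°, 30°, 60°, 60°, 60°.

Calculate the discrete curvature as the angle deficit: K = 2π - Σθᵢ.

Sum of angles = 240°. K = 360° - 240° = 120°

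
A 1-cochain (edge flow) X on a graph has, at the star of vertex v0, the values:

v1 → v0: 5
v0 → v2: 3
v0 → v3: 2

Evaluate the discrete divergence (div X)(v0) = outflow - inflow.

Divergence = sum of outgoing flows = (-5) + 3 + 2 = 0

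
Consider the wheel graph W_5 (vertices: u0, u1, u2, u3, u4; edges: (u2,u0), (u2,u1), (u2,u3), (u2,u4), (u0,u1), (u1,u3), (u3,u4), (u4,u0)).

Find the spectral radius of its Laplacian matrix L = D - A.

The wheel W_5 is the join K_1 ∨ C_4 (a hub joined to every vertex of a cycle of length 4). For a join G ∨ H (G on p vertices, H on q vertices) the Laplacian spectrum is 0, p+q, the eigenvalues of L(G) other than one 0 each shifted by +q, and the eigenvalues of L(H) other than one 0 each shifted by +p. With G = K_1 (p = 1, nothing left after dropping its 0) and H = C_4 (q = 4, eigenvalues 2 − 2cos(2πk/4), k = 0, …, 3; drop k = 0), the spectrum of W_5 is 0, 5, and 1 + (2 − 2cos(2πk/4)) = 3 − 2cos(2πk/4) for k = 1, …, 3:
k=1: 3 − 2cos(π/2) = 3.0; k=2: 3 − 2cos(π) = 5.0; k=3: 3 − 2cos(3π/2) = 3.0.
Laplacian eigenvalues: [0.0, 3.0, 3.0, 5.0, 5.0]. Largest eigenvalue (spectral radius) = 5.0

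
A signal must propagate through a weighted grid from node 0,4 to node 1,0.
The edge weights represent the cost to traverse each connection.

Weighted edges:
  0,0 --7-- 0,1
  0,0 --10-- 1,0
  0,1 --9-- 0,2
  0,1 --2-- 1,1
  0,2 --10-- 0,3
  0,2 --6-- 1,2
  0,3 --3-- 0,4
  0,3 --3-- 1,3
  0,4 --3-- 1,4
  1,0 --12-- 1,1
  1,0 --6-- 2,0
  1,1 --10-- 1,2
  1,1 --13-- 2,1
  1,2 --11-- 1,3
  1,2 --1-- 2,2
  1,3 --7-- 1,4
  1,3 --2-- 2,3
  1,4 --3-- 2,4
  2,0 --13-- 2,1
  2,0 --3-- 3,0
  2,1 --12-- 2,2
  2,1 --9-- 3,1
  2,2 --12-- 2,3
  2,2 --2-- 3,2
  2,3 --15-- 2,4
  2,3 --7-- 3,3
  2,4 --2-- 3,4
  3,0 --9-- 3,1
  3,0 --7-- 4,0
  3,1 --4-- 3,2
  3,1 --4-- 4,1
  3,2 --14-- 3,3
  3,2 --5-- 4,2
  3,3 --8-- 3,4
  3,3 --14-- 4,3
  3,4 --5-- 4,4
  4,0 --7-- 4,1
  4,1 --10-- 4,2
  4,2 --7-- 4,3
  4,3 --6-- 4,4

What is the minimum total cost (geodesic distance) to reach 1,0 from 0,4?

Shortest path: 0,4 → 0,3 → 0,2 → 0,1 → 1,1 → 1,0, total weight = 36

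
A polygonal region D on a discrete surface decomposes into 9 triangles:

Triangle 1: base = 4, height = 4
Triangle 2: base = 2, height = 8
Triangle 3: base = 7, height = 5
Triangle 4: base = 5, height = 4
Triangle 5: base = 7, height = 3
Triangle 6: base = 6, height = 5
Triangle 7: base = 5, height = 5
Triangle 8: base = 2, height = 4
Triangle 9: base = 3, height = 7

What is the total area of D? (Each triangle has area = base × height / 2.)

(1/2)×4×4 + (1/2)×2×8 + (1/2)×7×5 + (1/2)×5×4 + (1/2)×7×3 + (1/2)×6×5 + (1/2)×5×5 + (1/2)×2×4 + (1/2)×3×7 = 96.0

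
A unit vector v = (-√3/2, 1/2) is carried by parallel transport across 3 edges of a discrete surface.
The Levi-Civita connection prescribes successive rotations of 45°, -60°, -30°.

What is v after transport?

Total rotation: 45° + (-60°) + (-30°) = -45°. Final vector: (-0.2588, 0.9659)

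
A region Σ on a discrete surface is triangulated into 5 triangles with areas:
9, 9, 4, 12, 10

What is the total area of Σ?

9 + 9 + 4 + 12 + 10 = 44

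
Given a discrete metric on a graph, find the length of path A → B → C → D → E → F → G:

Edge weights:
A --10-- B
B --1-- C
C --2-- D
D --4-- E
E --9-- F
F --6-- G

Arc length = 10 + 1 + 2 + 4 + 9 + 6 = 32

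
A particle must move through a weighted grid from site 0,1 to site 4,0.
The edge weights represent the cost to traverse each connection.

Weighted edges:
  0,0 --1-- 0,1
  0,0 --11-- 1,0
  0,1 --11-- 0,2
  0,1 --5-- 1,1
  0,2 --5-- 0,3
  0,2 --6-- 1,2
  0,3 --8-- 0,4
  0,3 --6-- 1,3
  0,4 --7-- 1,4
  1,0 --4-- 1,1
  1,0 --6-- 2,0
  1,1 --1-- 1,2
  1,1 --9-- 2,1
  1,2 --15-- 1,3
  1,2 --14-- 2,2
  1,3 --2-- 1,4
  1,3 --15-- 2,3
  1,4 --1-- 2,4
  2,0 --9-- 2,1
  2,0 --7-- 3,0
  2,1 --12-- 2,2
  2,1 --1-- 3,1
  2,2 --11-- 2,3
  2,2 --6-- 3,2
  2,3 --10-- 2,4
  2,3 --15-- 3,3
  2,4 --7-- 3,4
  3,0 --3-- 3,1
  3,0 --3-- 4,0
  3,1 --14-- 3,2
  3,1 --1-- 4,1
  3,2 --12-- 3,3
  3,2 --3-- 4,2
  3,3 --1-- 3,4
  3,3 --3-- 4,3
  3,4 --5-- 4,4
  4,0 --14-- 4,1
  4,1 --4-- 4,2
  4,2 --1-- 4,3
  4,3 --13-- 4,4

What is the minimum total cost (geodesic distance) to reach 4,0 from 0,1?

Shortest path: 0,1 → 1,1 → 2,1 → 3,1 → 3,0 → 4,0, total weight = 21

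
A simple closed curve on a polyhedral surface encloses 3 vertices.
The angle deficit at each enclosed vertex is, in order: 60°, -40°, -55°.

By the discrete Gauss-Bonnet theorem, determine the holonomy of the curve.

Holonomy = total enclosed curvature = 60° + (-40°) + (-55°) = -35°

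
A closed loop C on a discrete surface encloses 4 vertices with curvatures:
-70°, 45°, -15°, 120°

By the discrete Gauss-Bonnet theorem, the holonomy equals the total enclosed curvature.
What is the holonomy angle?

Holonomy = total enclosed curvature = (-70°) + 45° + (-15°) + 120° = 80°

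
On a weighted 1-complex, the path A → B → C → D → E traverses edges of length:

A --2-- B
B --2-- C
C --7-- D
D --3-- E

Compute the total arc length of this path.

Arc length = 2 + 2 + 7 + 3 = 14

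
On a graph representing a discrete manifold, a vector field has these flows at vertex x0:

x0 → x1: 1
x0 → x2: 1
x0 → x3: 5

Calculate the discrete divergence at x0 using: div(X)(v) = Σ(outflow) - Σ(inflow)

Divergence = sum of outgoing flows = 1 + 1 + 5 = 7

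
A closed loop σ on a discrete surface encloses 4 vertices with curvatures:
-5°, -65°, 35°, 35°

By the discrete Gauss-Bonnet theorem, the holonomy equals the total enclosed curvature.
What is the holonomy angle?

Holonomy = total enclosed curvature = (-5°) + (-65°) + 35° + 35° = 0°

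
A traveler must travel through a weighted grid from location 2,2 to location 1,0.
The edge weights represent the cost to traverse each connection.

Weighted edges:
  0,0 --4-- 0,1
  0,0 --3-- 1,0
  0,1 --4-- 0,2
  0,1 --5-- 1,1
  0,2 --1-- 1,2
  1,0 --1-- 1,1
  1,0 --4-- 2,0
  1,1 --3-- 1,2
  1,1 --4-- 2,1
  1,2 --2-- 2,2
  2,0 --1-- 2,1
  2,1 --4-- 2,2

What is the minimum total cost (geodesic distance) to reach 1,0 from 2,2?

Shortest path: 2,2 → 1,2 → 1,1 → 1,0, total weight = 6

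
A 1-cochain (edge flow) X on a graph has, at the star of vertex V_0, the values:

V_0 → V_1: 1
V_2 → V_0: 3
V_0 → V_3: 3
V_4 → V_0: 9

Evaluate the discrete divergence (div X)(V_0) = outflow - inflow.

Divergence = sum of outgoing flows = 1 + (-3) + 3 + (-9) = -8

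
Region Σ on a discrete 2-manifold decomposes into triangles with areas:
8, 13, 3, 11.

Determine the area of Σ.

8 + 13 + 3 + 11 = 35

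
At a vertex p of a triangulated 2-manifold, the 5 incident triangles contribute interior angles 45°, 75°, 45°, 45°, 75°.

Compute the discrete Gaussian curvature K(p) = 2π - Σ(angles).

Sum of angles = 285°. K = 360° - 285° = 75° = 5π/12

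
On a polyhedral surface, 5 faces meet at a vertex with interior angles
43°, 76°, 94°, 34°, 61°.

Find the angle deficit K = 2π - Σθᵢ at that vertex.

Sum of angles = 308°. K = 360° - 308° = 52° = 13π/45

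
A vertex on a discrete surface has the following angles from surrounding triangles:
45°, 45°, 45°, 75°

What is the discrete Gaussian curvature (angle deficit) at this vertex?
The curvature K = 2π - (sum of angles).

Sum of angles = 210°. K = 360° - 210° = 150° = 5π/6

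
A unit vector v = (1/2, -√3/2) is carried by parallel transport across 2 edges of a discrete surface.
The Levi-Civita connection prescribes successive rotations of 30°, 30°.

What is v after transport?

Total rotation: 30° + 30° = 60°. Final vector: (1, 0)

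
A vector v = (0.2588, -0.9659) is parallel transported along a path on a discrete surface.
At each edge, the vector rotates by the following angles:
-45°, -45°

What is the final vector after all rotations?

Total rotation: (-45°) + (-45°) = -90°. Final vector: (-0.9659, -0.2588)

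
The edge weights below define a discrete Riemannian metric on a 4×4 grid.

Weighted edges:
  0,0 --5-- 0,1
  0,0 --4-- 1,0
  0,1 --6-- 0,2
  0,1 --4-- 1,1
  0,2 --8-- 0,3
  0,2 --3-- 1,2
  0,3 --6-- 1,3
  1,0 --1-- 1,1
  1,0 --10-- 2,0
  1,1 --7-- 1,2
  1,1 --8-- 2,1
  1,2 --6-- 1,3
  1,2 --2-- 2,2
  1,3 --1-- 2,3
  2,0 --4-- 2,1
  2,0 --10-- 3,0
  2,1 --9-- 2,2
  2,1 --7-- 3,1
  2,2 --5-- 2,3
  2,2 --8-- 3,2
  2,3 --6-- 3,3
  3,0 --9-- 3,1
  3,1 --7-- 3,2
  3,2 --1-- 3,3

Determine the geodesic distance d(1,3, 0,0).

Shortest path: 1,3 → 1,2 → 1,1 → 1,0 → 0,0, total weight = 18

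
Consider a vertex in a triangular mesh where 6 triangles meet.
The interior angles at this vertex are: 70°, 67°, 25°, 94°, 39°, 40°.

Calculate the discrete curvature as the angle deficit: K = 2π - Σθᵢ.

Sum of angles = 335°. K = 360° - 335° = 25° = 5π/36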